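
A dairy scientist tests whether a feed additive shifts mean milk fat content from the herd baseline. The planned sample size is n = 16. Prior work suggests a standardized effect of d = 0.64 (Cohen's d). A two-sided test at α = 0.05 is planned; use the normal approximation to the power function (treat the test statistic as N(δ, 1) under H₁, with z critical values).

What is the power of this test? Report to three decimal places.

Noncentrality parameter: δ = d·√n = 0.64 × √16 = 2.5600
Two-sided α = 0.05 → critical value z_{0.025} = 1.960.
Power = Φ(δ − 1.960) + Φ(−δ − 1.960) = Φ(0.600) + Φ(-4.520) = 0.7258 + 0.0000 = 0.7258.

Power ≈ 0.726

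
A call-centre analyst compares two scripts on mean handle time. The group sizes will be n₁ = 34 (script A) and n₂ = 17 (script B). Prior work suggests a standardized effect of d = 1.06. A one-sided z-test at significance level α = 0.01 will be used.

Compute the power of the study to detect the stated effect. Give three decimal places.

Noncentrality parameter: δ = d / √(1/n₁ + 1/n₂) = 1.06 / √(1/34 + 1/17) = 3.5685
Critical value for a one-sided test at α = 0.01: z_α = 2.326.
Power = Φ(δ − 2.326) = Φ(1.242) = 0.8929.

Power ≈ 0.893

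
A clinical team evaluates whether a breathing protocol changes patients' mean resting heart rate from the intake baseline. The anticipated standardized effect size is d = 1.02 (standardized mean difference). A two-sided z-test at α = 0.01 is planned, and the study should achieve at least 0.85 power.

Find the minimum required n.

n = 13

For power 0.85 need Φ(δ − z_{0.005}) = 0.85, so δ = z_{0.005} + z_{0.15} = 2.576 + 1.036 = 3.612.
(For δ > 0 the lower-tail rejection region contributes negligibly to power, so the one-term inversion is standard.)
δ = d·√n ⇒ n = (δ/d)² = (3.612 / 1.02)² = 12.54.
Round up to the next whole unit.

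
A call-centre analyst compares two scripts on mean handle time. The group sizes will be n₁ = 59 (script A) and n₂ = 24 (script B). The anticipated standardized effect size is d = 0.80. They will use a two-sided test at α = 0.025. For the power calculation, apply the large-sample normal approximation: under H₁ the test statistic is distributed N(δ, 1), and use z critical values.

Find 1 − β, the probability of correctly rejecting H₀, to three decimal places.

Noncentrality parameter: δ = d / √(1/n₁ + 1/n₂) = 0.80 / √(1/59 + 1/24) = 3.3043
Critical value for a two-sided test at α = 0.025: z_{α/2} = 2.241.
Power = Φ(δ − 2.241) + Φ(−δ − 2.241) = Φ(1.063) + Φ(-5.546) = 0.8561 + 0.0000 = 0.8561.

Power ≈ 0.856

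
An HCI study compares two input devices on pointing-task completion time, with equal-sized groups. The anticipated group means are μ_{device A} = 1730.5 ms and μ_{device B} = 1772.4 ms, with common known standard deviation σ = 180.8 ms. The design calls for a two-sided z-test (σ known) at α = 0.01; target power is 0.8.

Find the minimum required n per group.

Standardized effect: d = |μ_{device A} − μ_{device B}| / σ = |1730.5 − 1772.4| / 180.8 = 0.2317
For power 0.8 need Φ(δ − z_{0.005}) = 0.8, so δ = z_{0.005} + z_{0.20} = 2.576 + 0.842 = 3.417.
(For δ > 0 the lower-tail rejection region contributes negligibly to power, so the one-term inversion is standard.)
δ = d·√(n/2) ⇒ n = 2(δ/d)² = 2 × (3.417 / 0.2317)² = 434.91.
Rounding up, n = 435 per group.

n = 435 per group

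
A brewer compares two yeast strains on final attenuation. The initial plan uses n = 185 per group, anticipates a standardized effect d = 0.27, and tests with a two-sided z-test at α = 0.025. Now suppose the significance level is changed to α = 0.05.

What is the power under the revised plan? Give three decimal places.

Power ≈ 0.738

δ = d·√(n/2) = 0.27 × √(185/2) = 2.5968 (unchanged). New critical value: z_{0.025} = 1.960.
Revised power = Φ(δ − 1.960) + Φ(−δ − 1.960) = Φ(0.637) + Φ(-4.557) = 0.7379 + 0.0000 = 0.7379.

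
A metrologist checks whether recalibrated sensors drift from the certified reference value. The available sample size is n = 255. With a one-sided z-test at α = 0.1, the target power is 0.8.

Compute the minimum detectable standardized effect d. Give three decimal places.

d ≈ 0.133

Required noncentrality: δ = z_{0.1} + z_{0.20} = 1.282 + 0.842 = 2.123.
δ = d·√n ⇒ d = δ/√n = 2.123/√255 = 0.1330.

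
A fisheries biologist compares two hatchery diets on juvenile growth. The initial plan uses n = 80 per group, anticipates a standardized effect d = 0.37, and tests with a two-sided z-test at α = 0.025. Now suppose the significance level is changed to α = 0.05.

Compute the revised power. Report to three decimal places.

δ = d·√(n/2) = 0.37 × √(80/2) = 2.3401 (unchanged). New critical value: z_{0.025} = 1.960.
Revised power = Φ(δ − 1.960) + Φ(−δ − 1.960) = Φ(0.380) + Φ(-4.300) = 0.6481 + 0.0000 = 0.6481.

Power ≈ 0.648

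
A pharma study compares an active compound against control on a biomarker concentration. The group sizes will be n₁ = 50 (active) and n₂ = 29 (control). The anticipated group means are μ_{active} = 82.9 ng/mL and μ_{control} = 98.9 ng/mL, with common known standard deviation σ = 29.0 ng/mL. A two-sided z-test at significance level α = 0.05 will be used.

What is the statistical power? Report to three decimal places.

Power ≈ 0.657

Standardized effect: d = |μ_{active} − μ_{control}| / σ = |82.9 − 98.9| / 29.0 = 0.5517
Noncentrality parameter: δ = d / √(1/n₁ + 1/n₂) = 0.5517 / √(1/50 + 1/29) = 2.3637
Two-sided α = 0.05 → critical value z_{0.025} = 1.960.
Power = Φ(δ − 1.960) + Φ(−δ − 1.960) = Φ(0.404) + Φ(-4.324) = 0.6568 + 0.0000 = 0.6568.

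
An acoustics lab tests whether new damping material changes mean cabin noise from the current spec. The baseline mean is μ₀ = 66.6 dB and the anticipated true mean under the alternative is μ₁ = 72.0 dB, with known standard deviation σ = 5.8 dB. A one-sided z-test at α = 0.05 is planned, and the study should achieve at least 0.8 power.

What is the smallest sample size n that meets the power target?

Standardized effect: d = |μ₁ − μ₀| / σ = |72.0 − 66.6| / 5.8 = 0.9310
For power 0.8 need Φ(δ − z_{0.05}) = 0.8, so δ = z_{0.05} + z_{0.20} = 1.645 + 0.842 = 2.486.
δ = d·√n ⇒ n = (δ/d)² = (2.486 / 0.9310)² = 7.13.
Rounding up, n = 8.

n = 8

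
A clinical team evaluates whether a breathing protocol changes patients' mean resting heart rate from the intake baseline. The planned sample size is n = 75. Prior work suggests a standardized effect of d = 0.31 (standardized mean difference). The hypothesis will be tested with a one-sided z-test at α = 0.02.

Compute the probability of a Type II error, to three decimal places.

β ≈ 0.264

Noncentrality parameter: δ = d·√n = 0.31 × √75 = 2.6847
Critical value for a one-sided test at α = 0.02: z_α = 2.054.
Power = P(Z > 2.054 − δ) = Φ(0.631) = 0.7360.
Type II error: β = 1 − power = 1 − 0.7360 = 0.2640.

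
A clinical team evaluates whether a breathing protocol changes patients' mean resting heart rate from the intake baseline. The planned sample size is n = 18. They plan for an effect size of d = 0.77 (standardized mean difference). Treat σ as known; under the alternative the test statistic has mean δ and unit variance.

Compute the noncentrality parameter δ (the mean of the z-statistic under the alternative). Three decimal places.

δ = d·√n = 0.77 × √18 = 3.2668

δ ≈ 3.267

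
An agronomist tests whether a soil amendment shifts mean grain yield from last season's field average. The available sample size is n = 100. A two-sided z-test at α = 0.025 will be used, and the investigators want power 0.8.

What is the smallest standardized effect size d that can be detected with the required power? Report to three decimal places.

d ≈ 0.308

Need Φ(δ − 2.241) = 0.8, so δ = 2.241 + 0.842 = 3.083.
(The second rejection-region term Φ(−δ − z_{α/2}) is negligible and dropped.)
δ = d·√n ⇒ d = δ/√n = 3.083/√100 = 0.3083.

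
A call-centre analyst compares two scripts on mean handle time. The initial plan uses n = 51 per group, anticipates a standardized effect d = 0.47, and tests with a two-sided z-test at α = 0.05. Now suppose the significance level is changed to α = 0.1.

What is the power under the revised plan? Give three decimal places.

δ = d·√(n/2) = 0.47 × √(51/2) = 2.3734 (unchanged). New critical value: z_{0.05} = 1.645.
Revised power = Φ(δ − 1.645) + Φ(−δ − 1.645) = Φ(0.729) + Φ(-4.018) = 0.7669 + 0.0000 = 0.7669.

Power ≈ 0.767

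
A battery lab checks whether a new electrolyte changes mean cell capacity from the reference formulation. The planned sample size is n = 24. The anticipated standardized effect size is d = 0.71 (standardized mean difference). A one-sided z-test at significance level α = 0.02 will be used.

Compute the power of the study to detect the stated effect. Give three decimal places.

Noncentrality parameter: δ = d·√n = 0.71 × √24 = 3.4783
One-sided α = 0.02 → critical value z_{0.02} = 2.054.
Power = Φ(δ − 2.054) = Φ(1.425) = 0.9229.

Power ≈ 0.923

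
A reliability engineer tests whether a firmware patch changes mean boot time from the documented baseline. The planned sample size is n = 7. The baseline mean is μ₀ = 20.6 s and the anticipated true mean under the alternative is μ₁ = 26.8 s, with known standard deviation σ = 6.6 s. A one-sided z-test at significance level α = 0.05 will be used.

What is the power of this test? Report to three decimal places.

Power ≈ 0.800

Standardized effect: d = |μ₁ − μ₀| / σ = |26.8 − 20.6| / 6.6 = 0.9394
Noncentrality parameter: δ = d·√n = 0.9394 × √7 = 2.4854
Critical value for a one-sided test at α = 0.05: z_α = 1.645.
Power = P(Z > 1.645 − δ) = Φ(0.841) = 0.7997.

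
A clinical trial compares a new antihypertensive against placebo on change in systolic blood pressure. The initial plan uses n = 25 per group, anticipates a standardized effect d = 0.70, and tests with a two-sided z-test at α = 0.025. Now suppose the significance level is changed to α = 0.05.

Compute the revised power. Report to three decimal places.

Power ≈ 0.697

δ = d·√(n/2) = 0.70 × √(25/2) = 2.4749 (unchanged). New critical value: z_{0.025} = 1.960.
Revised power = Φ(δ − 1.960) + Φ(−δ − 1.960) = Φ(0.515) + Φ(-4.435) = 0.6967 + 0.0000 = 0.6967.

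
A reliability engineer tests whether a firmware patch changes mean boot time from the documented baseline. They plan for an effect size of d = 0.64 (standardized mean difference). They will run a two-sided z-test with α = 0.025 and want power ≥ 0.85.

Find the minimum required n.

For power 0.85 need Φ(δ − z_{0.0125}) = 0.85, so δ = z_{0.0125} + z_{0.15} = 2.241 + 1.036 = 3.278.
(For δ > 0 the lower-tail rejection region contributes negligibly to power, so the one-term inversion is standard.)
δ = d·√n ⇒ n = (δ/d)² = (3.278 / 0.64)² = 26.23.
Rounding up, n = 27.

n = 27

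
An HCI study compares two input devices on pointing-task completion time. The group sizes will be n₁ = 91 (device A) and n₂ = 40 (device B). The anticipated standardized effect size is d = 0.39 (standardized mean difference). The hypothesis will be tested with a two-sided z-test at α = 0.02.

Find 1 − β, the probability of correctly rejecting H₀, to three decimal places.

Power ≈ 0.393

Noncentrality parameter: δ = d / √(1/n₁ + 1/n₂) = 0.39 / √(1/91 + 1/40) = 2.0558
Critical value for a two-sided test at α = 0.02: z_{α/2} = 2.326.
Power = Φ(δ − 2.326) + Φ(−δ − 2.326) = Φ(-0.271) + Φ(-4.382) = 0.3934 + 0.0000 = 0.3934.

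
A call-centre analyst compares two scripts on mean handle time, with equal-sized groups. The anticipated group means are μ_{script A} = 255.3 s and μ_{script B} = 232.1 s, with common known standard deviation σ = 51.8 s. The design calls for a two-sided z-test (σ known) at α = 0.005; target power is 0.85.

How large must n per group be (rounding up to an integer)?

Standardized effect: d = |μ_{script A} − μ_{script B}| / σ = |255.3 − 232.1| / 51.8 = 0.4479
For power 0.85 need Φ(δ − z_{0.0025}) = 0.85, so δ = z_{0.0025} + z_{0.15} = 2.807 + 1.036 = 3.843.
(The Φ(−δ − z_{α/2}) term is vanishingly small for δ > 0 and is dropped in the standard sample-size formula.)
δ = d·√(n/2) ⇒ n = 2(δ/d)² = 2 × (3.843 / 0.4479)² = 147.29.
Round up to the next whole unit.

n = 148 per group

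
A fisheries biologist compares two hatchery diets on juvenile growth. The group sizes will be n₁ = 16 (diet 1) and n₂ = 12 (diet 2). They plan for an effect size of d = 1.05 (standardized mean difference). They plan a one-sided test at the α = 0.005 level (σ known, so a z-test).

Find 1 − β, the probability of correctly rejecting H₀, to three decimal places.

Power ≈ 0.569

Noncentrality parameter: λ = d / √(1/n₁ + 1/n₂) = 1.05 / √(1/16 + 1/12) = 2.7495
One-sided α = 0.005 → critical value z_{0.005} = 2.576.
Power = Φ(λ − 2.576) = Φ(0.174) = 0.5690.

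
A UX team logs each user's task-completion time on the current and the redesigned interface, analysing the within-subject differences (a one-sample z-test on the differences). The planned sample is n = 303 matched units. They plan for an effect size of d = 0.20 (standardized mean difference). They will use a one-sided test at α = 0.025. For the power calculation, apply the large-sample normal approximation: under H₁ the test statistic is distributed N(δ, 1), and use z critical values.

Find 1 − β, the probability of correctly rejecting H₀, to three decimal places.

Power ≈ 0.936

Noncentrality parameter: δ = d·√n = 0.20 × √303 = 3.4814
One-sided α = 0.025 → critical value z_{0.025} = 1.960.
Power = Φ(δ − 1.960) = Φ(1.521) = 0.9359.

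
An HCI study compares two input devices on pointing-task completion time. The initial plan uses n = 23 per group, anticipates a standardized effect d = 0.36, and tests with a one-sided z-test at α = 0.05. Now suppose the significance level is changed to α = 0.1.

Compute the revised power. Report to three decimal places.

Power ≈ 0.476

δ = d·√(n/2) = 0.36 × √(23/2) = 1.2208 (unchanged). New critical value: z_{0.1} = 1.282.
Revised power = P(Z > 1.282 − δ) = Φ(-0.061) = 0.4758.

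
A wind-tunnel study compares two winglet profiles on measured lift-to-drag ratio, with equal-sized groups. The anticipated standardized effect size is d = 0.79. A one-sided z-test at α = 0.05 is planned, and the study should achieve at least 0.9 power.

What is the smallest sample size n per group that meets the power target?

Set Φ(δ − 1.645) = 0.9; then δ − 1.645 = Φ⁻¹(0.9) = 1.282, giving δ = 2.926.
δ = d·√(n/2) ⇒ n = 2(δ/d)² = 2 × (2.926 / 0.79)² = 27.44.
Round up to the next whole unit.

n = 28 per group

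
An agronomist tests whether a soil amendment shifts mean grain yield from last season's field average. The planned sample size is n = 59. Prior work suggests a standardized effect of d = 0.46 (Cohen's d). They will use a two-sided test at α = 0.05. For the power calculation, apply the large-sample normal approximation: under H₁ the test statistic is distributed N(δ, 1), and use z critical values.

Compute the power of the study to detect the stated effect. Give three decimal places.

Power ≈ 0.942

Noncentrality parameter: δ = d·√n = 0.46 × √59 = 3.5333
Two-sided α = 0.05 → critical value z_{0.025} = 1.960.
Power = Φ(δ − 1.960) + Φ(−δ − 1.960) = Φ(1.573) + Φ(-5.493) = 0.9422 + 0.0000 = 0.9422.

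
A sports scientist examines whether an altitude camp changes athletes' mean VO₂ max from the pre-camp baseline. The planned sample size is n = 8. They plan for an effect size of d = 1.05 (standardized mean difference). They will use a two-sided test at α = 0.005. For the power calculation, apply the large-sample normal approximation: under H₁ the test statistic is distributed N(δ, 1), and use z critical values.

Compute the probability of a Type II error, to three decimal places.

Noncentrality parameter: δ = d·√n = 1.05 × √8 = 2.9698
Two-sided α = 0.005 → critical value z_{0.0025} = 2.807.
Power = Φ(δ − 2.807) + Φ(−δ − 2.807) = Φ(0.163) + Φ(-5.777) = 0.5647 + 0.0000 = 0.5647.
Type II error: β = 1 − power = 1 − 0.5647 = 0.4353.

β ≈ 0.435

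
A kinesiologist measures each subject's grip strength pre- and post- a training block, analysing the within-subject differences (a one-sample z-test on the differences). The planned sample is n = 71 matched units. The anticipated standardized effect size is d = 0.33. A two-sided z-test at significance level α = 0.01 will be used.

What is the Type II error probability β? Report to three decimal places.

β ≈ 0.419

Noncentrality parameter: δ = d·√n = 0.33 × √71 = 2.7806
Critical value for a two-sided test at α = 0.01: z_{α/2} = 2.576.
Power = Φ(δ − 2.576) + Φ(−δ − 2.576) = Φ(0.205) + Φ(-5.356) = 0.5811 + 0.0000 = 0.5811.
Type II error: β = 1 − power = 1 − 0.5811 = 0.4189.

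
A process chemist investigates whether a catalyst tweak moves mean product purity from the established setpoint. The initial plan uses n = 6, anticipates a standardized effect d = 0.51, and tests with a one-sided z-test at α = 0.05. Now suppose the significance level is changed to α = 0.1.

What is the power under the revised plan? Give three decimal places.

δ = d·√n = 0.51 × √6 = 1.2492 (unchanged). New critical value: z_{0.1} = 1.282.
Revised power = P(Z > 1.282 − δ) = Φ(-0.032) = 0.4871.

Power ≈ 0.487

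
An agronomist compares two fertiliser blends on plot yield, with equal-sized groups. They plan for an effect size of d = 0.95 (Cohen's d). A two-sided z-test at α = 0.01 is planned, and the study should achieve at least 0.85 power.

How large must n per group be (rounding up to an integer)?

For power 0.85 need Φ(δ − z_{0.005}) = 0.85, so δ = z_{0.005} + z_{0.15} = 2.576 + 1.036 = 3.612.
(Ignoring the negligible lower-tail rejection probability gives the usual closed-form inversion.)
δ = d·√(n/2) ⇒ n = 2(δ/d)² = 2 × (3.612 / 0.95)² = 28.92.
Rounding up, n = 29 per group.

n = 29 per group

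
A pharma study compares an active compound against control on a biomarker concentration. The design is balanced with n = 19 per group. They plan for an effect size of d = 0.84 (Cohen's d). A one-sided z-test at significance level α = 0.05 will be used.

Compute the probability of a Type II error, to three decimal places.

Noncentrality parameter: δ = d·√(n/2) = 0.84 × √(19/2) = 2.5891
One-sided α = 0.05 → critical value z_{0.05} = 1.645.
Power = Φ(δ − 1.645) = Φ(0.944) = 0.8275.
Type II error: β = 1 − power = 1 − 0.8275 = 0.1725.

β ≈ 0.173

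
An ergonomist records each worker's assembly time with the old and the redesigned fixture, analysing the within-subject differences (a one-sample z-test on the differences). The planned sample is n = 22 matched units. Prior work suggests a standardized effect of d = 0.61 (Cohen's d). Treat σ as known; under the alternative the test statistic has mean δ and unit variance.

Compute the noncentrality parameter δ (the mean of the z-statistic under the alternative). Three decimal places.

The noncentrality parameter scales effect size by the design's sample-size factor: δ = d·√n = 0.61 × √22 = 2.8612

δ ≈ 2.861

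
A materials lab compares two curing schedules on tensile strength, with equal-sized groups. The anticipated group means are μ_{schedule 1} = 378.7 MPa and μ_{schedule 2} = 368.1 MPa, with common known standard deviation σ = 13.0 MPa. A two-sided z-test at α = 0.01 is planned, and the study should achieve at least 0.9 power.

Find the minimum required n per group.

n = 45 per group

Standardized effect: d = |μ_{schedule 1} − μ_{schedule 2}| / σ = |378.7 − 368.1| / 13.0 = 0.8154
Set Φ(δ − 2.576) = 0.9; then δ − 2.576 = Φ⁻¹(0.9) = 1.282, giving δ = 3.857.
(The Φ(−δ − z_{α/2}) term is vanishingly small for δ > 0 and is dropped in the standard sample-size formula.)
δ = d·√(n/2) ⇒ n = 2(δ/d)² = 2 × (3.857 / 0.8154)² = 44.76.
Rounding up, n = 45 per group.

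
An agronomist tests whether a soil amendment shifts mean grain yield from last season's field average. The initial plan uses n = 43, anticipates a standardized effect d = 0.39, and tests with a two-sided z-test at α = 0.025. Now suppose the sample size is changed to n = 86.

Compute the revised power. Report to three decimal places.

With n = 86: δ = d·√n = 0.39 × √86 = 3.6167. Critical value z_{0.0125} = 2.241.
Revised power = Φ(δ − 2.241) + Φ(−δ − 2.241) = Φ(1.375) + Φ(-5.858) = 0.9155 + 0.0000 = 0.9155.

Power ≈ 0.915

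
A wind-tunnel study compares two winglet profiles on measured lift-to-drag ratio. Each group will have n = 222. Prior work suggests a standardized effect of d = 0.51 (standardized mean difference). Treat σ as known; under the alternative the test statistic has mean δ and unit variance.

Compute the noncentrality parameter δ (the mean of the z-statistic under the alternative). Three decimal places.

δ = d·√(n/2) = 0.51 × √(222/2) = 5.3732

δ ≈ 5.373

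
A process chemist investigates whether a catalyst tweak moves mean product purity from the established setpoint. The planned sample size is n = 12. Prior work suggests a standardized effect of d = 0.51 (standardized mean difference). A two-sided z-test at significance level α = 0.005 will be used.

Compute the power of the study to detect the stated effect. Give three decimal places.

Power ≈ 0.149

Noncentrality parameter: δ = d·√n = 0.51 × √12 = 1.7667
Two-sided α = 0.005 → critical value z_{0.0025} = 2.807.
Power = Φ(δ − 2.807) + Φ(−δ − 2.807) = Φ(-1.040) + Φ(-4.574) = 0.1491 + 0.0000 = 0.1491.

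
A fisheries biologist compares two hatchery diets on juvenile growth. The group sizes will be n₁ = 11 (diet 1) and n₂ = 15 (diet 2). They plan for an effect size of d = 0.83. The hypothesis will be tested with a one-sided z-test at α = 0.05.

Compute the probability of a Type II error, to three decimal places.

Noncentrality parameter: δ = d / √(1/n₁ + 1/n₂) = 0.83 / √(1/11 + 1/15) = 2.0909
One-sided α = 0.05 → critical value z_{0.05} = 1.645.
Power = P(Z > 1.645 − δ) = Φ(0.446) = 0.6722.
Type II error: β = 1 − power = 1 − 0.6722 = 0.3278.

β ≈ 0.328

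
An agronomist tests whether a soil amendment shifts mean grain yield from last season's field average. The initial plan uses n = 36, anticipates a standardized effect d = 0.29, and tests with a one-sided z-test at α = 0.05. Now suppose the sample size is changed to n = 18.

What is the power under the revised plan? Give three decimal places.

Power ≈ 0.339

With n = 18: δ = d·√n = 0.29 × √18 = 1.2304. Critical value z_{0.05} = 1.645.
Revised power = P(Z > 1.645 − δ) = Φ(-0.414) = 0.3393.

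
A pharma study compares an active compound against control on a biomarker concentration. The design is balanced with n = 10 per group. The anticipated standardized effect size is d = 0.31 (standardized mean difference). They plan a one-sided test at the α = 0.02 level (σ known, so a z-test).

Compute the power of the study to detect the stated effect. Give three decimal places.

Power ≈ 0.087

Noncentrality parameter: δ = d·√(n/2) = 0.31 × √(10/2) = 0.6932
Critical value for a one-sided test at α = 0.02: z_α = 2.054.
Power = P(Z > 2.054 − δ) = Φ(-1.361) = 0.0868.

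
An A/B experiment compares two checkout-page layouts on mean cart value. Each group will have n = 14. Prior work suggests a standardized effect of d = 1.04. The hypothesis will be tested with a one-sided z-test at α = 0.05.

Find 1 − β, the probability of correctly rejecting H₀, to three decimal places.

Noncentrality parameter: δ = d·√(n/2) = 1.04 × √(14/2) = 2.7516
One-sided α = 0.05 → critical value z_{0.05} = 1.645.
Power = P(Z > 1.645 − δ) = Φ(1.107) = 0.8658.

Power ≈ 0.866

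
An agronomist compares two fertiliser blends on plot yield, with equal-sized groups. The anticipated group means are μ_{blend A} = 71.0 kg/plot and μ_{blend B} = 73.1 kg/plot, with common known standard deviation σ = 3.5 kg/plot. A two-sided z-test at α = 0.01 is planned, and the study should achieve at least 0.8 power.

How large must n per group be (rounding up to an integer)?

n = 65 per group

Standardized effect: d = |μ_{blend A} − μ_{blend B}| / σ = |71.0 − 73.1| / 3.5 = 0.6000
For power 0.8 need Φ(δ − z_{0.005}) = 0.8, so δ = z_{0.005} + z_{0.20} = 2.576 + 0.842 = 3.417.
(For δ > 0 the lower-tail rejection region contributes negligibly to power, so the one-term inversion is standard.)
δ = d·√(n/2) ⇒ n = 2(δ/d)² = 2 × (3.417 / 0.6000)² = 64.88.
Rounding up, n = 65 per group.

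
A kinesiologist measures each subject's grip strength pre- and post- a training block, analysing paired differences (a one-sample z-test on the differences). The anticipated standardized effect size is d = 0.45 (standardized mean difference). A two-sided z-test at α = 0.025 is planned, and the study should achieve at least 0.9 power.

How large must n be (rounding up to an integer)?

For power 0.9 need Φ(δ − z_{0.0125}) = 0.9, so δ = z_{0.0125} + z_{0.10} = 2.241 + 1.282 = 3.523.
(Ignoring the negligible lower-tail rejection probability gives the usual closed-form inversion.)
δ = d·√n ⇒ n = (δ/d)² = (3.523 / 0.45)² = 61.29.
Rounding up, n = 62.

n = 62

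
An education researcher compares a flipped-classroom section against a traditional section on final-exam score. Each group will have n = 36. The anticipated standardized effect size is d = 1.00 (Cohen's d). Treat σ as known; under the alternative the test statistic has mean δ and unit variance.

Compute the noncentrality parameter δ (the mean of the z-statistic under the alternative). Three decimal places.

The noncentrality parameter scales effect size by the design's sample-size factor: δ = d·√(n/2) = 1.00 × √(36/2) = 4.2426

δ ≈ 4.243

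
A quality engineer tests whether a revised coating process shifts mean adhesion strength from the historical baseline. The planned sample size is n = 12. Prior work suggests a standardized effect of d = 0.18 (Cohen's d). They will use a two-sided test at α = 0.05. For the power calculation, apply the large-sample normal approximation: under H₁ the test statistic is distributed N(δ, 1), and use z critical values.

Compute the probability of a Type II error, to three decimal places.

β ≈ 0.904

Noncentrality parameter: δ = d·√n = 0.18 × √12 = 0.6235
Two-sided α = 0.05 → critical value z_{0.025} = 1.960.
Power = Φ(δ − 1.960) + Φ(−δ − 1.960) = Φ(-1.336) + Φ(-2.584) = 0.0907 + 0.0049 = 0.0956.
Type II error: β = 1 − power = 1 − 0.0956 = 0.9044.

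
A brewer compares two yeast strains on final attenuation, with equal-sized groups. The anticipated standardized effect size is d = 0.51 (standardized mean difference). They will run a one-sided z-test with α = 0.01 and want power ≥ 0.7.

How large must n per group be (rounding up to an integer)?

n = 63 per group

For power 0.7 need Φ(δ − z_{0.01}) = 0.7, so δ = z_{0.01} + z_{0.30} = 2.326 + 0.524 = 2.851.
δ = d·√(n/2) ⇒ n = 2(δ/d)² = 2 × (2.851 / 0.51)² = 62.49.
Round up to the next whole unit.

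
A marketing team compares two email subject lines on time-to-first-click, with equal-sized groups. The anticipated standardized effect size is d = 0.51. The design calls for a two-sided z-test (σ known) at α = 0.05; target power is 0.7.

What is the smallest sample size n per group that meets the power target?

n = 48 per group

Set Φ(δ − 1.960) = 0.7; then δ − 1.960 = Φ⁻¹(0.7) = 0.524, giving δ = 2.484.
(The Φ(−δ − z_{α/2}) term is vanishingly small for δ > 0 and is dropped in the standard sample-size formula.)
δ = d·√(n/2) ⇒ n = 2(δ/d)² = 2 × (2.484 / 0.51)² = 47.46.
Rounding up, n = 48 per group.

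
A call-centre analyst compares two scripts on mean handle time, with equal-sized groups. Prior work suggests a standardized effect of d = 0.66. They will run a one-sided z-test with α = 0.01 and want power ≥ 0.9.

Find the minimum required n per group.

For power 0.9 need Φ(δ − z_{0.01}) = 0.9, so δ = z_{0.01} + z_{0.10} = 2.326 + 1.282 = 3.608.
δ = d·√(n/2) ⇒ n = 2(δ/d)² = 2 × (3.608 / 0.66)² = 59.77.
Round up to the next whole unit.

n = 60 per group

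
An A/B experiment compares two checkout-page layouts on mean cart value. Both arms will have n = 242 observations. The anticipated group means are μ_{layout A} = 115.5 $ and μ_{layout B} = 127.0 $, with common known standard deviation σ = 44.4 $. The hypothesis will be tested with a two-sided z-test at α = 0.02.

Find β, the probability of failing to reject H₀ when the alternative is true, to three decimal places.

β ≈ 0.301

Standardized effect: d = |μ_{layout A} − μ_{layout B}| / σ = |115.5 − 127.0| / 44.4 = 0.2590
Noncentrality parameter: δ = d·√(n/2) = 0.2590 × √(242/2) = 2.8491
Two-sided α = 0.02 → critical value z_{0.01} = 2.326.
Power = Φ(δ − 2.326) + Φ(−δ − 2.326) = Φ(0.523) + Φ(-5.175) = 0.6994 + 0.0000 = 0.6994.
Type II error: β = 1 − power = 1 − 0.6994 = 0.3006.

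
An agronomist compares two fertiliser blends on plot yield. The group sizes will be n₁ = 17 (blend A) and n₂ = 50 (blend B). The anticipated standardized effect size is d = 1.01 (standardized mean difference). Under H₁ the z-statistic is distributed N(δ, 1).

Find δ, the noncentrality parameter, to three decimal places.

δ = d / √(1/n₁ + 1/n₂) = 1.01 / √(1/17 + 1/50) = 3.5974

δ ≈ 3.597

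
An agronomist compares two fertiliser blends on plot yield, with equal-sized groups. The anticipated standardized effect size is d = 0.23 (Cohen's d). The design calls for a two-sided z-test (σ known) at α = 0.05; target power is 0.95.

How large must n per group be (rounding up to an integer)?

For power 0.95 need Φ(δ − z_{0.025}) = 0.95, so δ = z_{0.025} + z_{0.05} = 1.960 + 1.645 = 3.605.
(The Φ(−δ − z_{α/2}) term is vanishingly small for δ > 0 and is dropped in the standard sample-size formula.)
δ = d·√(n/2) ⇒ n = 2(δ/d)² = 2 × (3.605 / 0.23)² = 491.29.
Round up to the next whole unit.

n = 492 per group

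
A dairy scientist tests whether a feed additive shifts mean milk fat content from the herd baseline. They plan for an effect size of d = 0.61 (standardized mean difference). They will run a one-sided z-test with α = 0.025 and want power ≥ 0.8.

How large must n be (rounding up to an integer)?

n = 22

Set Φ(δ − 1.960) = 0.8; then δ − 1.960 = Φ⁻¹(0.8) = 0.842, giving δ = 2.802.
δ = d·√n ⇒ n = (δ/d)² = (2.802 / 0.61)² = 21.09.
Rounding up, n = 22.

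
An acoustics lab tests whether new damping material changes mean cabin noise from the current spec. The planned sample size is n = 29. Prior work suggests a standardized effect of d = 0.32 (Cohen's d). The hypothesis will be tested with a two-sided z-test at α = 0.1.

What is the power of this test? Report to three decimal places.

Power ≈ 0.532

Noncentrality parameter: λ = d·√n = 0.32 × √29 = 1.7233
Critical value for a two-sided test at α = 0.1: z_{α/2} = 1.645.
Power = Φ(λ − 1.645) + Φ(−λ − 1.645) = Φ(0.078) + Φ(-3.368) = 0.5312 + 0.0004 = 0.5316.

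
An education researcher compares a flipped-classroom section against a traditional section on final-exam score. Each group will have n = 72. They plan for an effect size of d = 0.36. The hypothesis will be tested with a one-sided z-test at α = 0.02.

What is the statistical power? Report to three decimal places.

Noncentrality parameter: δ = d·√(n/2) = 0.36 × √(72/2) = 2.1600
One-sided α = 0.02 → critical value z_{0.02} = 2.054.
Power = Φ(δ − 2.054) = Φ(0.106) = 0.5423.

Power ≈ 0.542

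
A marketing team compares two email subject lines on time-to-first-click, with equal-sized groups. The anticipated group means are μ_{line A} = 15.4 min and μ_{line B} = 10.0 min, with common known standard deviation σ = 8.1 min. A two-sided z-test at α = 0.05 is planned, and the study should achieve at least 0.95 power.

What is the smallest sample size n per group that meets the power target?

Standardized effect: d = |μ_{line A} − μ_{line B}| / σ = |15.4 − 10.0| / 8.1 = 0.6667
For power 0.95 need Φ(δ − z_{0.025}) = 0.95, so δ = z_{0.025} + z_{0.05} = 1.960 + 1.645 = 3.605.
(For δ > 0 the lower-tail rejection region contributes negligibly to power, so the one-term inversion is standard.)
δ = d·√(n/2) ⇒ n = 2(δ/d)² = 2 × (3.605 / 0.6667)² = 58.48.
Rounding up, n = 59 per group.

n = 59 per group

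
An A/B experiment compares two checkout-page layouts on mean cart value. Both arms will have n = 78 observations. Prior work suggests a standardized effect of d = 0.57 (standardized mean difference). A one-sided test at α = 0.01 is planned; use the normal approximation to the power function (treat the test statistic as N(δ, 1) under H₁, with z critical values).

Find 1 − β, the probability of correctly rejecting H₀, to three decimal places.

Noncentrality parameter: δ = d·√(n/2) = 0.57 × √(78/2) = 3.5596
One-sided α = 0.01 → critical value z_{0.01} = 2.326.
Power = Φ(δ − 2.326) = Φ(1.233) = 0.8913.

Power ≈ 0.891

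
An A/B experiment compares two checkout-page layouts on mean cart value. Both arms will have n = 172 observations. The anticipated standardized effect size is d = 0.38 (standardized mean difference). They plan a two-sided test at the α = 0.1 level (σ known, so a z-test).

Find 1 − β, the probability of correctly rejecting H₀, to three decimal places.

Noncentrality parameter: δ = d·√(n/2) = 0.38 × √(172/2) = 3.5240
Critical value for a two-sided test at α = 0.1: z_{α/2} = 1.645.
Power = Φ(δ − 1.645) + Φ(−δ − 1.645) = Φ(1.879) + Φ(-5.169) = 0.9699 + 0.0000 = 0.9699.

Power ≈ 0.970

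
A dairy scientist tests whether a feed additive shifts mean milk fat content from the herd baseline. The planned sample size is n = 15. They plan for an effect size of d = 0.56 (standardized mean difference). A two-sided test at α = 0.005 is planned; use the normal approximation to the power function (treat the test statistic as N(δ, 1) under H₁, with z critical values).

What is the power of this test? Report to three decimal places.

Power ≈ 0.262

Noncentrality parameter: δ = d·√n = 0.56 × √15 = 2.1689
Critical value for a two-sided test at α = 0.005: z_{α/2} = 2.807.
Power = Φ(δ − 2.807) + Φ(−δ − 2.807) = Φ(-0.638) + Φ(-4.976) = 0.2617 + 0.0000 = 0.2617.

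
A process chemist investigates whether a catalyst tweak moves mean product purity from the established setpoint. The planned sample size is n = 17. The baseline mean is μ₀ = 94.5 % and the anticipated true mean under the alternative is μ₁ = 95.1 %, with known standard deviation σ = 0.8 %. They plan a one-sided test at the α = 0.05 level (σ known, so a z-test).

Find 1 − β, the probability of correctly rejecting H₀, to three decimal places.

Standardized effect: d = |μ₁ − μ₀| / σ = |95.1 − 94.5| / 0.8 = 0.7500
Noncentrality parameter: δ = d·√n = 0.7500 × √17 = 3.0923
One-sided α = 0.05 → critical value z_{0.05} = 1.645.
Power = P(Z > 1.645 − δ) = Φ(1.447) = 0.9261.

Power ≈ 0.926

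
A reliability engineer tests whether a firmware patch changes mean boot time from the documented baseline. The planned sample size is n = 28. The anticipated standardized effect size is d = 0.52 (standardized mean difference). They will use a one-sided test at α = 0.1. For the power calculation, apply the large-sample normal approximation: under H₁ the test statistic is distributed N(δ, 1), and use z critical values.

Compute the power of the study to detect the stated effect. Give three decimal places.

Power ≈ 0.929

Noncentrality parameter: δ = d·√n = 0.52 × √28 = 2.7516
One-sided α = 0.1 → critical value z_{0.1} = 1.282.
Power = P(Z > 1.282 − δ) = Φ(1.470) = 0.9292.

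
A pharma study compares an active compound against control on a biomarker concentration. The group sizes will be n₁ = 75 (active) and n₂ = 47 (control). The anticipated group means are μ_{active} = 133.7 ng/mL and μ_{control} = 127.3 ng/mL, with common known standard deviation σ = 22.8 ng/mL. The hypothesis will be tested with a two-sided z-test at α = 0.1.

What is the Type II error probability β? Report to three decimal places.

Standardized effect: d = |μ_{active} − μ_{control}| / σ = |133.7 − 127.3| / 22.8 = 0.2807
Noncentrality parameter: δ = d / √(1/n₁ + 1/n₂) = 0.2807 / √(1/75 + 1/47) = 1.5088
Two-sided α = 0.1 → critical value z_{0.05} = 1.645.
Power = Φ(δ − 1.645) + Φ(−δ − 1.645) = Φ(-0.136) + Φ(-3.154) = 0.4459 + 0.0008 = 0.4467.
Type II error: β = 1 − power = 1 − 0.4467 = 0.5533.

β ≈ 0.553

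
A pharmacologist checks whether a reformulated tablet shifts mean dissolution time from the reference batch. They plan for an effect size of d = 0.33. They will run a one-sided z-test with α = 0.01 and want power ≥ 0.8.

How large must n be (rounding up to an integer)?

n = 93

For power 0.8 need Φ(δ − z_{0.01}) = 0.8, so δ = z_{0.01} + z_{0.20} = 2.326 + 0.842 = 3.168.
δ = d·√n ⇒ n = (δ/d)² = (3.168 / 0.33)² = 92.16.
Round up to the next whole unit.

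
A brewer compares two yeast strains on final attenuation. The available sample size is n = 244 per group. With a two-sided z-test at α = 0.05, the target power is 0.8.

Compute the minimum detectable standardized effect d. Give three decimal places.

Need Φ(δ − 1.960) = 0.8, so δ = 1.960 + 0.842 = 2.802.
(Lower-tail contribution to power is negligible for δ > 0.)
δ = d·√(n/2) ⇒ d = δ/√(n/2) = 2.802/√(244/2) = 0.2536.

d ≈ 0.254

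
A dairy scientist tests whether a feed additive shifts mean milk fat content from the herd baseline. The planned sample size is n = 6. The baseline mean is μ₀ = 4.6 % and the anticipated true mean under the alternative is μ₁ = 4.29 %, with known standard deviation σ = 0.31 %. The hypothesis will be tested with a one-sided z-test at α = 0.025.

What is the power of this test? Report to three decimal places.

Power ≈ 0.688

Standardized effect: d = |μ₁ − μ₀| / σ = |4.29 − 4.6| / 0.31 = 1.0000
Noncentrality parameter: λ = d·√n = 1.0000 × √6 = 2.4495
One-sided α = 0.025 → critical value z_{0.025} = 1.960.
Power = P(Z > 1.960 − λ) = Φ(0.490) = 0.6878.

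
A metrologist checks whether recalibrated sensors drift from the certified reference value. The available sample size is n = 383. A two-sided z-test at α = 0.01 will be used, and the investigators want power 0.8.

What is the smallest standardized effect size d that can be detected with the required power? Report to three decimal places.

Need Φ(δ − 2.576) = 0.8, so δ = 2.576 + 0.842 = 3.417.
(The second rejection-region term Φ(−δ − z_{α/2}) is negligible and dropped.)
δ = d·√n ⇒ d = δ/√n = 3.417/√383 = 0.1746.

d ≈ 0.175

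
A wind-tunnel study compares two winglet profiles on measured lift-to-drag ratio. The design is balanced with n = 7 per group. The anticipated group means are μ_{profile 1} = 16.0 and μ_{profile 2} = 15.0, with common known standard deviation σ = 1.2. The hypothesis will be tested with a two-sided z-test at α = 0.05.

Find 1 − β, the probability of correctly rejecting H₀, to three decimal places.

Power ≈ 0.344

Standardized effect: d = |μ_{profile 1} − μ_{profile 2}| / σ = |16.0 − 15.0| / 1.2 = 0.8333
Noncentrality parameter: δ = d·√(n/2) = 0.8333 × √(7/2) = 1.5590
Critical value for a two-sided test at α = 0.05: z_{α/2} = 1.960.
Power = Φ(δ − 1.960) + Φ(−δ − 1.960) = Φ(-0.401) + Φ(-3.519) = 0.3442 + 0.0002 = 0.3444.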